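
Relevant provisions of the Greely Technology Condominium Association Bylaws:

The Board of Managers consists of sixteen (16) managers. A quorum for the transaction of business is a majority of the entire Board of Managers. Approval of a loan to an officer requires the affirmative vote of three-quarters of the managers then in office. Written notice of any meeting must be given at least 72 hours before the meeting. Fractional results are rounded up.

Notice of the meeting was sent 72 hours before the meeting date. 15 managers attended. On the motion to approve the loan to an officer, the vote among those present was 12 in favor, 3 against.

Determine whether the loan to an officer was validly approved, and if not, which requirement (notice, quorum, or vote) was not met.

Notice: 72 hours given; 72 required (72 ≥ 72). Satisfied.
Quorum: 15 present; quorum is 9. Satisfied.
Vote: the loan to an officer requires three-fourths of the managers then in office (16). 3/4 of 16 = 12, so 12 affirmative votes are needed; 12 voted in favor. Satisfied.

Valid — all requirements satisfied.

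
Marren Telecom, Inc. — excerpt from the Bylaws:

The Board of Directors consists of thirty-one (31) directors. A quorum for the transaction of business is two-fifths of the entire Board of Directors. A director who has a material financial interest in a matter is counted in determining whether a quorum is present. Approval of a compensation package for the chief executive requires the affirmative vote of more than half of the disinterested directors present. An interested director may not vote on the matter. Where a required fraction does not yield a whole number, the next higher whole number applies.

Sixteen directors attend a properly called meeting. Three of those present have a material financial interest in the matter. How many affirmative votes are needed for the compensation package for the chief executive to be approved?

The compensation package for the chief executive requires a majority of the disinterested directors present (16 − 3 = 13).
A majority of 13 is 7.

7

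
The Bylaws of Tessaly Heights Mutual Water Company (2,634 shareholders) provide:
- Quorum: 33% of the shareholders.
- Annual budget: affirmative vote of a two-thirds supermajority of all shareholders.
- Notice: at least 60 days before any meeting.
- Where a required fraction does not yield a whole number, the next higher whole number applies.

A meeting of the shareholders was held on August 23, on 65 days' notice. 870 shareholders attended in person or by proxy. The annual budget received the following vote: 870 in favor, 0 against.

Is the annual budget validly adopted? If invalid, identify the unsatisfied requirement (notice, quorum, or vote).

Invalid — vote requirement not satisfied.

Notice: 65 days given; 60 required. Satisfied.
Quorum: 33% of 2,634 = 869.22, rounded up to 870; 870 present. Satisfied.
Vote: requires two-thirds of all shareholders (2,634); 2/3 of 2634 = 1756, so 1,756 needed; 870 in favor. Not satisfied.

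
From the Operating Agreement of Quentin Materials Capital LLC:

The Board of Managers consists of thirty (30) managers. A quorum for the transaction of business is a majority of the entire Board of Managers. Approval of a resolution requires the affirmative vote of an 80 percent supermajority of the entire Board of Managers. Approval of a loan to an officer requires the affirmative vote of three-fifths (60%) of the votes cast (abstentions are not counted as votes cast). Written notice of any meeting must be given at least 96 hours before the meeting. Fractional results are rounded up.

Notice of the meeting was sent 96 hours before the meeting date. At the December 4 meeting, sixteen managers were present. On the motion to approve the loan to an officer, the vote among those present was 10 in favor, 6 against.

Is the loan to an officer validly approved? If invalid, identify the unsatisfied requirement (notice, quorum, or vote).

Notice: 96 hours given; 96 required (96 ≥ 96). Satisfied.
Quorum: 16 present; quorum is 16. Satisfied.
Vote: the loan to an officer requires three-fifths of the votes cast (16). 3/5 of 16 = 9.60, rounded up to 10, so 10 affirmative votes are needed; 10 voted in favor. Satisfied.

Valid — all requirements satisfied.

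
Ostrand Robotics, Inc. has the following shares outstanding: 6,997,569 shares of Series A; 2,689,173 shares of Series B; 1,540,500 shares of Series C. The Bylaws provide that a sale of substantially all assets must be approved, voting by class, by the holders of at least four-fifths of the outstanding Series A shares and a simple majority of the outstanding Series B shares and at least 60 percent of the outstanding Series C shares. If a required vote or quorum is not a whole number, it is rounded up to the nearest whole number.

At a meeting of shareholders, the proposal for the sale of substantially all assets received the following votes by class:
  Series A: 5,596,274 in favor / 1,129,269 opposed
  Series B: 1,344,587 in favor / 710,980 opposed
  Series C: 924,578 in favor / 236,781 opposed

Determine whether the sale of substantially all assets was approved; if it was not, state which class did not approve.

Not approved — the Series A shares did not give the required vote.

Series A: 4/5 of 6997569 = 5598055.20, rounded up to 5598056; 5,598,056 required, 5,596,274 in favor — not approved.
Series B: a majority of 2689173 is 1344587; 1,344,587 required, 1,344,587 in favor — approved.
Series C: 3/5 of 1540500 = 924300; 924,300 required, 924,578 in favor — approved.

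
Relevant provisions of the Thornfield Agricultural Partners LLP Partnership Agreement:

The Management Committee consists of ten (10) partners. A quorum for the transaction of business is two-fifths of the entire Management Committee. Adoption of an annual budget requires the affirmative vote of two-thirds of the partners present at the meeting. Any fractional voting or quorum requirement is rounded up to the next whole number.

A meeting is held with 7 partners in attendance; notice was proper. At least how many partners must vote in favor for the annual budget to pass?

5

The annual budget requires two-thirds of the partners present (7).
2/3 of 7 = 4.67, rounded up to 5.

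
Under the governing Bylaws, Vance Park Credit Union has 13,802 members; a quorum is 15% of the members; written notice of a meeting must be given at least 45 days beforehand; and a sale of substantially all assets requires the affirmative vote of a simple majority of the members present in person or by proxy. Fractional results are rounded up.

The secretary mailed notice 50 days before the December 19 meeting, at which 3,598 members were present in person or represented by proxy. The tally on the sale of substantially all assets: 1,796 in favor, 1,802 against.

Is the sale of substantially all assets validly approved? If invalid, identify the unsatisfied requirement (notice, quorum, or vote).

Notice: 50 days given; 45 required. Satisfied.
Quorum: 15% of 13,802 = 2,070.30, rounded up to 2,071; 3,598 present. Satisfied.
Vote: requires a majority of those present (3,598); a majority of 3598 is 1800, so 1,800 needed; 1,796 in favor. Not satisfied.

Invalid — vote requirement not satisfied.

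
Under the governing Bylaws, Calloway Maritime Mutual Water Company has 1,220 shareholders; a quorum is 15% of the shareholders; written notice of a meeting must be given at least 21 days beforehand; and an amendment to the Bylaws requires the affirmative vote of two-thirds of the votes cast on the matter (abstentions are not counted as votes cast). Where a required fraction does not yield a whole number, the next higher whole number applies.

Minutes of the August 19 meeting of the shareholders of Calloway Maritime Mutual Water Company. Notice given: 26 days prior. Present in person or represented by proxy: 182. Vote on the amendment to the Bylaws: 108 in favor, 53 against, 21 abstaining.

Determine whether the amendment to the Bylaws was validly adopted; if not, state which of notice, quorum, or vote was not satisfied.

Invalid — quorum requirement not satisfied.

Notice: 26 days given; 21 required. Satisfied.
Quorum: 15% of 1,220 = 183; 182 present. Not satisfied.
Vote: requires two-thirds of the votes cast (182 − 21 abstaining = 161); 2/3 of 161 = 107.33, rounded up to 108, so 108 needed; 108 in favor. Satisfied.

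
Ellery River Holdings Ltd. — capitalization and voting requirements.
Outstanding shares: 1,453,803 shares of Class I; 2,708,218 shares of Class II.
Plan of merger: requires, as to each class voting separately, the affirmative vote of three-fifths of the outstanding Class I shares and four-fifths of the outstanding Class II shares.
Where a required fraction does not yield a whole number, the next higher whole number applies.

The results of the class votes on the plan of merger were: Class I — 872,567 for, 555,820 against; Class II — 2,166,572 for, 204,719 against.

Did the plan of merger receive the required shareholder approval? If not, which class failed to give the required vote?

Class I: 3/5 of 1453803 = 872281.80, rounded up to 872282; 872,282 required, 872,567 in favor — approved.
Class II: 4/5 of 2708218 = 2166574.40, rounded up to 2166575; 2,166,575 required, 2,166,572 in favor — not approved.

Not approved — the Class II shares did not give the required vote.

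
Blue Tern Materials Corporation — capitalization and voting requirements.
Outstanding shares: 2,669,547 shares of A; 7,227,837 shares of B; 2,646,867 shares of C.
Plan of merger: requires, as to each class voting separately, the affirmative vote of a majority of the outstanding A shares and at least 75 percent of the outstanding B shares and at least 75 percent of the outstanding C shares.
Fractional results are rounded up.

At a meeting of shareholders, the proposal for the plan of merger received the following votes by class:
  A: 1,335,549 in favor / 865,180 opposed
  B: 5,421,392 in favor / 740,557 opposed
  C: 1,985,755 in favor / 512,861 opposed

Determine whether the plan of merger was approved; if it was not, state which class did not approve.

A: a majority of 2669547 is 1334774; 1,334,774 required, 1,335,549 in favor — approved.
B: 3/4 of 7227837 = 5420877.75, rounded up to 5420878; 5,420,878 required, 5,421,392 in favor — approved.
C: 3/4 of 2646867 = 1985150.25, rounded up to 1985151; 1,985,151 required, 1,985,755 in favor — approved.

Approved — every class gave the required vote.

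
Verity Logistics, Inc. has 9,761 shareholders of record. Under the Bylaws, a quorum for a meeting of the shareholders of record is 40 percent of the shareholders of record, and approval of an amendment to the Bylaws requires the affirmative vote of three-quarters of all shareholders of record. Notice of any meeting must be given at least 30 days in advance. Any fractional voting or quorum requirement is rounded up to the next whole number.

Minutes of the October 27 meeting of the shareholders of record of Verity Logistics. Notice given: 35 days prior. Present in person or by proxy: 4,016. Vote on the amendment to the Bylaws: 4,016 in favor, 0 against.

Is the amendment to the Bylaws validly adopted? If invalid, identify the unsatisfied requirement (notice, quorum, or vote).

Invalid — vote requirement not satisfied.

Notice: 35 days given; 30 required. Satisfied.
Quorum: 40% of 9,761 = 3,904.40, rounded up to 3,905; 4,016 present. Satisfied.
Vote: requires three-fourths of all shareholders of record (9,761); 3/4 of 9761 = 7320.75, rounded up to 7321, so 7,321 needed; 4,016 in favor. Not satisfied.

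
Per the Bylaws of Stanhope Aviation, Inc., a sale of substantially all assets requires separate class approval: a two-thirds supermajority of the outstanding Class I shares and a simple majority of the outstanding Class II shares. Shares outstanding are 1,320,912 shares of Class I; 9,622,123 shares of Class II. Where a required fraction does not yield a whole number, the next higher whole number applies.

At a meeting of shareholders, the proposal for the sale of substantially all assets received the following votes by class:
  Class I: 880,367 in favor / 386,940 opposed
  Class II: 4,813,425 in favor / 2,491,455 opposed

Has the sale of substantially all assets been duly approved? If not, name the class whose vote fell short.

Class I: 2/3 of 1320912 = 880608; 880,608 required, 880,367 in favor — not approved.
Class II: a majority of 9622123 is 4811062; 4,811,062 required, 4,813,425 in favor — approved.

Not approved — the Class I shares did not give the required vote.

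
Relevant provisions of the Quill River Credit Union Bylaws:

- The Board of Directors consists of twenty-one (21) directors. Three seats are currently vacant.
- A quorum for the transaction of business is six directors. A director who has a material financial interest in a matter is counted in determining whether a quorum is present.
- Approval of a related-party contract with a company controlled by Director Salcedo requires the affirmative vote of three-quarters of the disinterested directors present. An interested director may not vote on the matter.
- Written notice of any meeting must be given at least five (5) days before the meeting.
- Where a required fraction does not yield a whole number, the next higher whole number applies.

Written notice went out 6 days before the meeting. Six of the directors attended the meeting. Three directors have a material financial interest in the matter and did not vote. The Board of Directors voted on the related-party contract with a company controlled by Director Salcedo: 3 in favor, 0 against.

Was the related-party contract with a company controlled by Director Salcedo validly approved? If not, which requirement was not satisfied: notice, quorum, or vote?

Valid — all requirements satisfied.

Notice: 6 days given; 5 required (6 ≥ 5). Satisfied.
Quorum: 6 present (interested directors count toward quorum); quorum is 6. Satisfied.
Vote: the related-party contract with a company controlled by Director Salcedo requires three-fourths of the disinterested directors present (6 − 3 = 3). 3/4 of 3 = 2.25, rounded up to 3, so 3 affirmative votes are needed; 3 voted in favor. Satisfied.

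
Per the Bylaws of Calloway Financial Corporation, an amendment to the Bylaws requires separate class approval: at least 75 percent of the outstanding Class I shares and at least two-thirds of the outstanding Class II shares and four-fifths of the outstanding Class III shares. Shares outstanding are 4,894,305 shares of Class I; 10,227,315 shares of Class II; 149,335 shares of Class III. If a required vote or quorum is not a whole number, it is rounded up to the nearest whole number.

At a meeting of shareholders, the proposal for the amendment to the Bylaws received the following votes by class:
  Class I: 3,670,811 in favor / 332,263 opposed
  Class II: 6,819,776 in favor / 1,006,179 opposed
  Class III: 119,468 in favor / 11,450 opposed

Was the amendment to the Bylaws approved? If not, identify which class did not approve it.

Class I: 3/4 of 4894305 = 3670728.75, rounded up to 3670729; 3,670,729 required, 3,670,811 in favor — approved.
Class II: 2/3 of 10227315 = 6818210; 6,818,210 required, 6,819,776 in favor — approved.
Class III: 4/5 of 149335 = 119468; 119,468 required, 119,468 in favor — approved.

Approved — every class gave the required vote.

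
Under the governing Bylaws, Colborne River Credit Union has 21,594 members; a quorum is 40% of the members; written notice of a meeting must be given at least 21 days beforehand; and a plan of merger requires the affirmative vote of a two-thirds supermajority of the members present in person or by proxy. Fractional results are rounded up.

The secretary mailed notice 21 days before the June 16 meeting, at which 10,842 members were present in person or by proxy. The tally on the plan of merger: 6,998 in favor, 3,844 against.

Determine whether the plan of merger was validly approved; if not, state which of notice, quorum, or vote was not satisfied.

Notice: 21 days given; 21 required. Satisfied.
Quorum: 40% of 21,594 = 8,637.60, rounded up to 8,638; 10,842 present. Satisfied.
Vote: requires two-thirds of those present (10,842); 2/3 of 10842 = 7228, so 7,228 needed; 6,998 in favor. Not satisfied.

Invalid — vote requirement not satisfied.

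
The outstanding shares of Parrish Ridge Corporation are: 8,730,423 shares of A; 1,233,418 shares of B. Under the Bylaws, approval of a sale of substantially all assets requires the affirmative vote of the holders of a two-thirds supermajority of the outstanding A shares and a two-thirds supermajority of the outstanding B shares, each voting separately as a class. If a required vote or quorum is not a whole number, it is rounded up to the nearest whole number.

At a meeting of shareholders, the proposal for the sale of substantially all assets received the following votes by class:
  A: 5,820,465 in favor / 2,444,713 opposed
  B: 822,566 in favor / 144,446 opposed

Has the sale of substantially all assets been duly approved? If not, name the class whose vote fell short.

Approved — every class gave the required vote.

A: 2/3 of 8730423 = 5820282; 5,820,282 required, 5,820,465 in favor — approved.
B: 2/3 of 1233418 = 822278.67, rounded up to 822279; 822,279 required, 822,566 in favor — approved.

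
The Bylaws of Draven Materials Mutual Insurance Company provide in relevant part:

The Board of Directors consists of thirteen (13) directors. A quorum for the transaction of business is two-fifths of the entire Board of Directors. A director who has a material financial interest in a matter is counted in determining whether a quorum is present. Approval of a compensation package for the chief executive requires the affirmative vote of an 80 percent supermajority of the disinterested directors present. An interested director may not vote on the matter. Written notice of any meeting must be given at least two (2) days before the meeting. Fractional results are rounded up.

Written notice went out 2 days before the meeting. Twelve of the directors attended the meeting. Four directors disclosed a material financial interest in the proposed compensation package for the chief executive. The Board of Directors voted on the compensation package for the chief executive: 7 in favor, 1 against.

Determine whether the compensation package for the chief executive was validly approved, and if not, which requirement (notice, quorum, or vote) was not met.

Valid — all requirements satisfied.

Notice: 2 days given; 2 required (2 ≥ 2). Satisfied.
Quorum: 12 present (interested directors count toward quorum); quorum is 6. Satisfied.
Vote: the compensation package for the chief executive requires four-fifths of the disinterested directors present (12 − 4 = 8). 4/5 of 8 = 6.40, rounded up to 7, so 7 affirmative votes are needed; 7 voted in favor. Satisfied.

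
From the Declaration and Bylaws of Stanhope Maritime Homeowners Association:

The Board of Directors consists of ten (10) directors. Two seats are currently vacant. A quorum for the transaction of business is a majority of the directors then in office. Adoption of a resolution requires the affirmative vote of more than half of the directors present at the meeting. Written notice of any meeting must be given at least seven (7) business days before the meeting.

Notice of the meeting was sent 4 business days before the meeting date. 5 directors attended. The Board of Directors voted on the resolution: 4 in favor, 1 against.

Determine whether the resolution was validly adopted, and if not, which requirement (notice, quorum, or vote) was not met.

Notice: 4 business days given; 7 required (4 < 7). Not satisfied.
Quorum: 5 present; quorum is 5. Satisfied.
Vote: the resolution requires a majority of the directors present (5). A majority of 5 is 3, so 3 affirmative votes are needed; 4 voted in favor. Satisfied.

Invalid — notice requirement not satisfied.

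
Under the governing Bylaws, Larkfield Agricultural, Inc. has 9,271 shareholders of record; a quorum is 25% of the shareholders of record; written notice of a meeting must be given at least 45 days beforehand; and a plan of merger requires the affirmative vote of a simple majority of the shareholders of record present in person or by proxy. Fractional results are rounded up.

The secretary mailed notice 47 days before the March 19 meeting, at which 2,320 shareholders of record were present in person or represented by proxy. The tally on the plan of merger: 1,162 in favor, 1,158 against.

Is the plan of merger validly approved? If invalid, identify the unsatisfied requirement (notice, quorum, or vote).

Notice: 47 days given; 45 required. Satisfied.
Quorum: 25% of 9,271 = 2,317.75, rounded up to 2,318; 2,320 present. Satisfied.
Vote: requires a majority of those present (2,320); a majority of 2320 is 1161, so 1,161 needed; 1,162 in favor. Satisfied.

Valid — all requirements satisfied.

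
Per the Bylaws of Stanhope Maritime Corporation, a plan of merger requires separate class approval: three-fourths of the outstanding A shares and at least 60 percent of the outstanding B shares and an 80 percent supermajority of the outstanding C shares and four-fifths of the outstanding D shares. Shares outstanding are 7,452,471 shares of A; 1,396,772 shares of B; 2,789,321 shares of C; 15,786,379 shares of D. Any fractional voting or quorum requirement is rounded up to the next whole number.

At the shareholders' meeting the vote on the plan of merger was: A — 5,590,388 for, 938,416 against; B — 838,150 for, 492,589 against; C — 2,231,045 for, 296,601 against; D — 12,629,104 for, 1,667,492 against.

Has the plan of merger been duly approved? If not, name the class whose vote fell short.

A: 3/4 of 7452471 = 5589353.25, rounded up to 5589354; 5,589,354 required, 5,590,388 in favor — approved.
B: 3/5 of 1396772 = 838063.20, rounded up to 838064; 838,064 required, 838,150 in favor — approved.
C: 4/5 of 2789321 = 2231456.80, rounded up to 2231457; 2,231,457 required, 2,231,045 in favor — not approved.
D: 4/5 of 15786379 = 12629103.20, rounded up to 12629104; 12,629,104 required, 12,629,104 in favor — approved.

Not approved — the C shares did not give the required vote.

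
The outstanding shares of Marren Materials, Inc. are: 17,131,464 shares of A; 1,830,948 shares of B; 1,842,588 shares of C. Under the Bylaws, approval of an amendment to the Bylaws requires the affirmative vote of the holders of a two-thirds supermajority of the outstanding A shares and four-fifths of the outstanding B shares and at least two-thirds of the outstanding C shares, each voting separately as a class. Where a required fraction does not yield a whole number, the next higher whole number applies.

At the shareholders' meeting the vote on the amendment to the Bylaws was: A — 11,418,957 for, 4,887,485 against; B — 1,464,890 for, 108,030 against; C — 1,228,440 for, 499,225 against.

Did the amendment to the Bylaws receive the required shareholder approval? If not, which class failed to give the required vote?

A: 2/3 of 17131464 = 11420976; 11,420,976 required, 11,418,957 in favor — not approved.
B: 4/5 of 1830948 = 1464758.40, rounded up to 1464759; 1,464,759 required, 1,464,890 in favor — approved.
C: 2/3 of 1842588 = 1228392; 1,228,392 required, 1,228,440 in favor — approved.

Not approved — the A shares did not give the required vote.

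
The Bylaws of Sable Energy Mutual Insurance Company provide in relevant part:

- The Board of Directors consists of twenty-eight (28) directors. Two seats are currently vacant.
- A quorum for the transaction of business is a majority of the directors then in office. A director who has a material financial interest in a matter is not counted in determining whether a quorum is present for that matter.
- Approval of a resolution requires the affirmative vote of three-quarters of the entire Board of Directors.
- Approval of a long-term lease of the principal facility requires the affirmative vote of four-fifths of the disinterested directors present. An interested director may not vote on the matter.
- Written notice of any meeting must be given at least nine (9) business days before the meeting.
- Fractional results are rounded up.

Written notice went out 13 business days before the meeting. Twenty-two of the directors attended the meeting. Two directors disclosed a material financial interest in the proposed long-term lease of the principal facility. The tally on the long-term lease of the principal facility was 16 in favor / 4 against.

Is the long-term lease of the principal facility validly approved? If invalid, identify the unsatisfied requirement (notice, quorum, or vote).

Valid — all requirements satisfied.

Notice: 13 business days given; 9 required (13 ≥ 9). Satisfied.
Quorum: 22 present, but the 2 interested directors do not count, leaving 20. Quorum is 14. Satisfied.
Vote: the long-term lease of the principal facility requires four-fifths of the disinterested directors present (22 − 2 = 20). 4/5 of 20 = 16, so 16 affirmative votes are needed; 16 voted in favor. Satisfied.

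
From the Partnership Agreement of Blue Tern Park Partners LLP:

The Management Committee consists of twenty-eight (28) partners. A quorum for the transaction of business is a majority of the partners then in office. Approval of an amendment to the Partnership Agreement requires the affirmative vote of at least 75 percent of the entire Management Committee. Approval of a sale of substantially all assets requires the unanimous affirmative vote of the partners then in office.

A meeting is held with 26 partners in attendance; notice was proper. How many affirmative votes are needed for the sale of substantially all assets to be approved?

28

The sale of substantially all assets requires the unanimous vote of the partners then in office (28).
Unanimous means all 28.
(Only 26 can vote, so the sale of substantially all assets cannot pass at this meeting, but the required vote is still 28.)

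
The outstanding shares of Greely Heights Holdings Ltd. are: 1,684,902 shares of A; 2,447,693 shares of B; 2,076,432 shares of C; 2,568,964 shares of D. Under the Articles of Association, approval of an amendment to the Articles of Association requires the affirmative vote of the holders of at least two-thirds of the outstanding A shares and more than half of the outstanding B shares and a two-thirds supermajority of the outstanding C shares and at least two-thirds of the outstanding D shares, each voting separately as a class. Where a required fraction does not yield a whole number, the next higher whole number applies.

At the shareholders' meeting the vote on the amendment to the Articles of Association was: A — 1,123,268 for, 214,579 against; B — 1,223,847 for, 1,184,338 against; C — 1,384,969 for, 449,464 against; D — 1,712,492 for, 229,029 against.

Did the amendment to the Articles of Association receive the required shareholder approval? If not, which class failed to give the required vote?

A: 2/3 of 1684902 = 1123268; 1,123,268 required, 1,123,268 in favor — approved.
B: a majority of 2447693 is 1223847; 1,223,847 required, 1,223,847 in favor — approved.
C: 2/3 of 2076432 = 1384288; 1,384,288 required, 1,384,969 in favor — approved.
D: 2/3 of 2568964 = 1712642.67, rounded up to 1712643; 1,712,643 required, 1,712,492 in favor — not approved.

Not approved — the D shares did not give the required vote.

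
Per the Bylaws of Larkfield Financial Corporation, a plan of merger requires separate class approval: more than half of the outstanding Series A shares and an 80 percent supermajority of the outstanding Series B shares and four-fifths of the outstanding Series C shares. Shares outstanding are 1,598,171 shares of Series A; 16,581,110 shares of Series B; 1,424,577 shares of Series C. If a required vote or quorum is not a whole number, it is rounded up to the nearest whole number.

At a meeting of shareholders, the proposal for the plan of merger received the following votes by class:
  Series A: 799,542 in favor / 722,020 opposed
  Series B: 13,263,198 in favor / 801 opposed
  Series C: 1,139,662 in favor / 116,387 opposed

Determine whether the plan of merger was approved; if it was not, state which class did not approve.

Series A: a majority of 1598171 is 799086; 799,086 required, 799,542 in favor — approved.
Series B: 4/5 of 16581110 = 13264888; 13,264,888 required, 13,263,198 in favor — not approved.
Series C: 4/5 of 1424577 = 1139661.60, rounded up to 1139662; 1,139,662 required, 1,139,662 in favor — approved.

Not approved — the Series B shares did not give the required vote.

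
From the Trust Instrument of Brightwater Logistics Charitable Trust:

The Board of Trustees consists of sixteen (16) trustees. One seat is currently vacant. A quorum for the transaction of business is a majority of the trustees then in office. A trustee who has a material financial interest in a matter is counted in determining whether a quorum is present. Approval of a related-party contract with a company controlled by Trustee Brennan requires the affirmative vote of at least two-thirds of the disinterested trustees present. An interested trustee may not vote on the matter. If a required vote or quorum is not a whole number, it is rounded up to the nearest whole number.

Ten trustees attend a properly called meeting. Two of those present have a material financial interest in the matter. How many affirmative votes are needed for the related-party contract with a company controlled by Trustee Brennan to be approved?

The related-party contract with a company controlled by Trustee Brennan requires two-thirds of the disinterested trustees present (10 − 2 = 8).
2/3 of 8 = 5.33, rounded up to 6.

6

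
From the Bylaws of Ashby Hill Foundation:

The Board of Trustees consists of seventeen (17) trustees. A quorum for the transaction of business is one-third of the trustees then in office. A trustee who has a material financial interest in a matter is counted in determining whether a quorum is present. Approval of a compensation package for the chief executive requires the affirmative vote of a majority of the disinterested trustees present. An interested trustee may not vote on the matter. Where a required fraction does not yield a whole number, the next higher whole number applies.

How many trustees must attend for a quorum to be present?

1/3 of 17 = 5.67, rounded up to 6.

6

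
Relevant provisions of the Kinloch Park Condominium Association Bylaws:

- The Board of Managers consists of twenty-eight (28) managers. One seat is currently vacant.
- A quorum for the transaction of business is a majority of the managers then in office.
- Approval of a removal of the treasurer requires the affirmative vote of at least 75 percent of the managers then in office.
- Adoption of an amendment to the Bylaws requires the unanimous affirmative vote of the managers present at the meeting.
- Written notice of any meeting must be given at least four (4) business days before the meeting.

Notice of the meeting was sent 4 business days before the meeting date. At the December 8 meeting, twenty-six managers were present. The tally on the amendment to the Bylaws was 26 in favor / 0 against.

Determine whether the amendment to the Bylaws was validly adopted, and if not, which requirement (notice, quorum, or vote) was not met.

Notice: 4 business days given; 4 required (4 ≥ 4). Satisfied.
Quorum: 26 present; quorum is 14. Satisfied.
Vote: the amendment to the Bylaws requires the unanimous vote of the managers present (26). Unanimous means all 26, so 26 affirmative votes are needed; 26 voted in favor. Satisfied.

Valid — all requirements satisfied.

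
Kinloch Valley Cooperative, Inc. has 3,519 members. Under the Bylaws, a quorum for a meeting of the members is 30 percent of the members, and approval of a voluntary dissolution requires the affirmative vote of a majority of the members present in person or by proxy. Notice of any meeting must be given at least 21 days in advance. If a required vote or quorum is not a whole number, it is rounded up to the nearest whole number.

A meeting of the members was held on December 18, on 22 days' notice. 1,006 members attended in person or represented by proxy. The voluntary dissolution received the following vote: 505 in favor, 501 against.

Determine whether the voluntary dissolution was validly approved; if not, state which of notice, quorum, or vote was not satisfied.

Invalid — quorum requirement not satisfied.

Notice: 22 days given; 21 required. Satisfied.
Quorum: 30% of 3,519 = 1,055.70, rounded up to 1,056; 1,006 present. Not satisfied.
Vote: requires a majority of those present (1,006); a majority of 1006 is 504, so 504 needed; 505 in favor. Satisfied.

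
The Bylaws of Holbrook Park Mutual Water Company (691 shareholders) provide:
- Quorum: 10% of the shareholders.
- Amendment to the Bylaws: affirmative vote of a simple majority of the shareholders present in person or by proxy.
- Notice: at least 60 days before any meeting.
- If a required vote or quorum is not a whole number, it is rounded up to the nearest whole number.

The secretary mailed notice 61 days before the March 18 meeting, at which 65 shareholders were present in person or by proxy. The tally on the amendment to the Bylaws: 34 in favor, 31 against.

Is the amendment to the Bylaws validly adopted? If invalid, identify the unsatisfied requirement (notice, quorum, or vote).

Invalid — quorum requirement not satisfied.

Notice: 61 days given; 60 required. Satisfied.
Quorum: 10% of 691 = 69.10, rounded up to 70; 65 present. Not satisfied.
Vote: requires a majority of those present (65); a majority of 65 is 33, so 33 needed; 34 in favor. Satisfied.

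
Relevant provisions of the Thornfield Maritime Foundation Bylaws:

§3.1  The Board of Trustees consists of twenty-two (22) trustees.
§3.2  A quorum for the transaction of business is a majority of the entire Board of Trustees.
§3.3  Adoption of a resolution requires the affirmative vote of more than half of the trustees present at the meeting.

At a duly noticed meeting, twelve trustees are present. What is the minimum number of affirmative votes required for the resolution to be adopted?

7

The resolution requires a majority of the trustees present (12).
A majority of 12 is 7.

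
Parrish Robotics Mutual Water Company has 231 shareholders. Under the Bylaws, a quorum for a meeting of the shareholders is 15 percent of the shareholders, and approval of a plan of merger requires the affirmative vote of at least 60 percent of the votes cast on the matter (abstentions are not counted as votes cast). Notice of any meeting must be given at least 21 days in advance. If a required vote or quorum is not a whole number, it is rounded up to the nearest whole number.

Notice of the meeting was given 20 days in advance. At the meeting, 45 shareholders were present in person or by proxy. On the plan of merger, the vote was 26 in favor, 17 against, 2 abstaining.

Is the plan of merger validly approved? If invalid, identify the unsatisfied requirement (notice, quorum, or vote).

Notice: 20 days given; 21 required. Not satisfied.
Quorum: 15% of 231 = 34.65, rounded up to 35; 45 present. Satisfied.
Vote: requires three-fifths of the votes cast (45 − 2 abstaining = 43); 3/5 of 43 = 25.80, rounded up to 26, so 26 needed; 26 in favor. Satisfied.

Invalid — notice requirement not satisfied.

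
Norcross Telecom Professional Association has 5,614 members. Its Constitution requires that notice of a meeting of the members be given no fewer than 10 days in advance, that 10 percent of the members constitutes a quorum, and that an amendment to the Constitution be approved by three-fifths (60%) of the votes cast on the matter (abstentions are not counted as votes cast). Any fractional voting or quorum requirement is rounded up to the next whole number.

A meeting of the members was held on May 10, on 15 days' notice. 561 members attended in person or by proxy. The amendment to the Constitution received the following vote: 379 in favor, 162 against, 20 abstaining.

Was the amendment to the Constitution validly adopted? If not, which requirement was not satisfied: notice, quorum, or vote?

Notice: 15 days given; 10 required. Satisfied.
Quorum: 10% of 5,614 = 561.40, rounded up to 562; 561 present. Not satisfied.
Vote: requires three-fifths of the votes cast (561 − 20 abstaining = 541); 3/5 of 541 = 324.60, rounded up to 325, so 325 needed; 379 in favor. Satisfied.

Invalid — quorum requirement not satisfied.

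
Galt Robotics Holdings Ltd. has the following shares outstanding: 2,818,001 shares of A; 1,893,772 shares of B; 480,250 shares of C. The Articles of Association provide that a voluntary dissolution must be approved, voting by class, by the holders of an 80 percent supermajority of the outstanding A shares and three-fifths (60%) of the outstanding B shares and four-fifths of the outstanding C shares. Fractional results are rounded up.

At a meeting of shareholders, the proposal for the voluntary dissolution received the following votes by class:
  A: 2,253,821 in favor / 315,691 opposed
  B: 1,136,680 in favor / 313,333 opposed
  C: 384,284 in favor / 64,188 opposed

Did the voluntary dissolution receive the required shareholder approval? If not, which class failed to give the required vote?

A: 4/5 of 2818001 = 2254400.80, rounded up to 2254401; 2,254,401 required, 2,253,821 in favor — not approved.
B: 3/5 of 1893772 = 1136263.20, rounded up to 1136264; 1,136,264 required, 1,136,680 in favor — approved.
C: 4/5 of 480250 = 384200; 384,200 required, 384,284 in favor — approved.

Not approved — the A shares did not give the required vote.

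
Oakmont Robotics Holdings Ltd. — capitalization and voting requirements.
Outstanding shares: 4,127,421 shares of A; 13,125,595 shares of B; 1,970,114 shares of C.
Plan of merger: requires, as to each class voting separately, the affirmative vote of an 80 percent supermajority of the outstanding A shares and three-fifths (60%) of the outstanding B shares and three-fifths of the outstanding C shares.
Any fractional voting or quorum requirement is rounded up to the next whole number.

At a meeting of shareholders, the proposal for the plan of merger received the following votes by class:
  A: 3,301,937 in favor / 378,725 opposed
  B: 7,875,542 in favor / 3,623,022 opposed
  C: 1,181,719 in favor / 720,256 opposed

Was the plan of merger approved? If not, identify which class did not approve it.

A: 4/5 of 4127421 = 3301936.80, rounded up to 3301937; 3,301,937 required, 3,301,937 in favor — approved.
B: 3/5 of 13125595 = 7875357; 7,875,357 required, 7,875,542 in favor — approved.
C: 3/5 of 1970114 = 1182068.40, rounded up to 1182069; 1,182,069 required, 1,181,719 in favor — not approved.

Not approved — the C shares did not give the required vote.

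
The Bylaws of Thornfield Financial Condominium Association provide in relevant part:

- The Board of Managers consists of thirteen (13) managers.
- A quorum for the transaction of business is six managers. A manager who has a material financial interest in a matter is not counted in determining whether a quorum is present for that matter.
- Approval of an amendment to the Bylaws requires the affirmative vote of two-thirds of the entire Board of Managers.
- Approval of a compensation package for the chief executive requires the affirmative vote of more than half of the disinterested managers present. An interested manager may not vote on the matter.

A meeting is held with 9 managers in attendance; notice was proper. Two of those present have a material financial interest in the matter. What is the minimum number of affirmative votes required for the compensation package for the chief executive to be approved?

4

The compensation package for the chief executive requires a majority of the disinterested managers present (9 − 2 = 7).
A majority of 7 is 4.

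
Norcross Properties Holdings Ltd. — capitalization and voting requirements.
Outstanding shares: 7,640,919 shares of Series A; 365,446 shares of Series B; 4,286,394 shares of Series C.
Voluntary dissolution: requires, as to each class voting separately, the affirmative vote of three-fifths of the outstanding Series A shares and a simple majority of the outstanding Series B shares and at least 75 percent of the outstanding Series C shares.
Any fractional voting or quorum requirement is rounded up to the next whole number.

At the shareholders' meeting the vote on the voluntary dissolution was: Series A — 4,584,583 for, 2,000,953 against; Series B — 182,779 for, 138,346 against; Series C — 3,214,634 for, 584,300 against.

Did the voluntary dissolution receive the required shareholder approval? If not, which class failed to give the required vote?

Series A: 3/5 of 7640919 = 4584551.40, rounded up to 4584552; 4,584,552 required, 4,584,583 in favor — approved.
Series B: a majority of 365446 is 182724; 182,724 required, 182,779 in favor — approved.
Series C: 3/4 of 4286394 = 3214795.50, rounded up to 3214796; 3,214,796 required, 3,214,634 in favor — not approved.

Not approved — the Series C shares did not give the required vote.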